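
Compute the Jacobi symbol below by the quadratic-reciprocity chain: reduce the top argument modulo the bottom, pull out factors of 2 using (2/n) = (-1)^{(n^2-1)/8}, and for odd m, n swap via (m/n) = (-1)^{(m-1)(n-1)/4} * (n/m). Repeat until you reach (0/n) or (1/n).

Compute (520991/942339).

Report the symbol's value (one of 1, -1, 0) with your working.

reciprocity: (520991/942339) = -1·(942339/520991) since 520991 mod 4 = 3, 942339 mod 4 = 3; sign now -1
(942339/520991) = (421348/520991)   [reduce mod 520991]
421348 = 2^2·105337; (2/520991) = +1 since 520991 mod 8 = 7, so (421348/520991) = (+1)^2·(105337/520991); sign now -1
reciprocity: (105337/520991) = +1·(520991/105337) since 105337 mod 4 = 1, 520991 mod 4 = 3; sign now -1
(520991/105337) = (99643/105337)   [reduce mod 105337]
reciprocity: (99643/105337) = +1·(105337/99643) since 99643 mod 4 = 3, 105337 mod 4 = 1; sign now -1
(105337/99643) = (5694/99643)   [reduce mod 99643]
5694 = 2^1·2847; (2/99643) = -1 since 99643 mod 8 = 3, so (5694/99643) = (-1)^1·(2847/99643); sign now +1
reciprocity: (2847/99643) = -1·(99643/2847) since 2847 mod 4 = 3, 99643 mod 4 = 3; sign now -1
(99643/2847) = (2845/2847)   [reduce mod 2847]
reciprocity: (2845/2847) = +1·(2847/2845) since 2845 mod 4 = 1, 2847 mod 4 = 3; sign now -1
(2847/2845) = (2/2845)   [reduce mod 2845]
2 = 2^1·1; (2/2845) = -1 since 2845 mod 8 = 5, so (2/2845) = (-1)^1·(1/2845); sign now +1
(1/2845) = 1; final value = sign = +1

1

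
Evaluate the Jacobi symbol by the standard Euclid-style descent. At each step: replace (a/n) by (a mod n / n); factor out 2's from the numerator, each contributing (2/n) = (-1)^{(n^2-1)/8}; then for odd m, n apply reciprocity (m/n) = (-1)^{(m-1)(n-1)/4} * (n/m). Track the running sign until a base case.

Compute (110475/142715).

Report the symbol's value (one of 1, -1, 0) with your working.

flip (110475/142715) -> (142715/110475): both odd, 110475 mod 4 = 3, 142715 mod 4 = 3, so the flip contributes -1; sign now -1
(142715/110475): 142715 mod 110475 = 32240, so (142715/110475) = (32240/110475)
factor out 2^4: 32240 = 2^4·2015; with 110475 mod 8 = 3, (2/110475) = -1; sign now -1; continue with (2015/110475)
flip (2015/110475) -> (110475/2015): both odd, 2015 mod 4 = 3, 110475 mod 4 = 3, so the flip contributes -1; sign now +1
(110475/2015): 110475 mod 2015 = 1665, so (110475/2015) = (1665/2015)
flip (1665/2015) -> (2015/1665): both odd, 1665 mod 4 = 1, 2015 mod 4 = 3, so the flip contributes +1; sign now +1
(2015/1665): 2015 mod 1665 = 350, so (2015/1665) = (350/1665)
factor out 2^1: 350 = 2^1·175; with 1665 mod 8 = 1, (2/1665) = +1; sign now +1; continue with (175/1665)
flip (175/1665) -> (1665/175): both odd, 175 mod 4 = 3, 1665 mod 4 = 1, so the flip contributes +1; sign now +1
(1665/175): 1665 mod 175 = 90, so (1665/175) = (90/175)
factor out 2^1: 90 = 2^1·45; with 175 mod 8 = 7, (2/175) = +1; sign now +1; continue with (45/175)
flip (45/175) -> (175/45): both odd, 45 mod 4 = 1, 175 mod 4 = 3, so the flip contributes +1; sign now +1
(175/45): 175 mod 45 = 40, so (175/45) = (40/45)
factor out 2^3: 40 = 2^3·5; with 45 mod 8 = 5, (2/45) = -1; sign now -1; continue with (5/45)
flip (5/45) -> (45/5): both odd, 5 mod 4 = 1, 45 mod 4 = 1, so the flip contributes +1; sign now -1
(45/5): 45 mod 5 = 0, so (45/5) = (0/5)
reached (0/5); gcd(a, n) > 1, so (0/5) = 0 and the symbol is 0

0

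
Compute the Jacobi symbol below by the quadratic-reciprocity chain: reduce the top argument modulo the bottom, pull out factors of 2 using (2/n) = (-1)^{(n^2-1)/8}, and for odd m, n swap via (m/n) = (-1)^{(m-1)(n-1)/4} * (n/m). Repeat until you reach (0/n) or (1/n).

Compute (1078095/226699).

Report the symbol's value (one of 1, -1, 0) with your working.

(1078095/226699): 1078095 mod 226699 = 171299, so (1078095/226699) = (171299/226699)
flip (171299/226699) -> (226699/171299): both odd, 171299 mod 4 = 3, 226699 mod 4 = 3, so the flip contributes -1; sign now -1
(226699/171299): 226699 mod 171299 = 55400, so (226699/171299) = (55400/171299)
factor out 2^3: 55400 = 2^3·6925; with 171299 mod 8 = 3, (2/171299) = -1; sign now +1; continue with (6925/171299)
flip (6925/171299) -> (171299/6925): both odd, 6925 mod 4 = 1, 171299 mod 4 = 3, so the flip contributes +1; sign now +1
(171299/6925): 171299 mod 6925 = 5099, so (171299/6925) = (5099/6925)
flip (5099/6925) -> (6925/5099): both odd, 5099 mod 4 = 3, 6925 mod 4 = 1, so the flip contributes +1; sign now +1
(6925/5099): 6925 mod 5099 = 1826, so (6925/5099) = (1826/5099)
factor out 2^1: 1826 = 2^1·913; with 5099 mod 8 = 3, (2/5099) = -1; sign now -1; continue with (913/5099)
flip (913/5099) -> (5099/913): both odd, 913 mod 4 = 1, 5099 mod 4 = 3, so the flip contributes +1; sign now -1
(5099/913): 5099 mod 913 = 534, so (5099/913) = (534/913)
factor out 2^1: 534 = 2^1·267; with 913 mod 8 = 1, (2/913) = +1; sign now -1; continue with (267/913)
flip (267/913) -> (913/267): both odd, 267 mod 4 = 3, 913 mod 4 = 1, so the flip contributes +1; sign now -1
(913/267): 913 mod 267 = 112, so (913/267) = (112/267)
factor out 2^4: 112 = 2^4·7; with 267 mod 8 = 3, (2/267) = -1; sign now -1; continue with (7/267)
flip (7/267) -> (267/7): both odd, 7 mod 4 = 3, 267 mod 4 = 3, so the flip contributes -1; sign now +1
(267/7): 267 mod 7 = 1, so (267/7) = (1/7)
reached (1/7) = 1, so the symbol is +1

1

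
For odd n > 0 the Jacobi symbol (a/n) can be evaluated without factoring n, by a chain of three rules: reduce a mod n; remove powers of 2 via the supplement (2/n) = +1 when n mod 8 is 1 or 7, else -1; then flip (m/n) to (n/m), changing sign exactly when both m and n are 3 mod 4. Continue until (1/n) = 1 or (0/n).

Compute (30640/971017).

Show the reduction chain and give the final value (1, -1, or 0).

-1

30640 = 2^4·1915; (2/971017) = +1 since 971017 mod 8 = 1, so (30640/971017) = (+1)^4·(1915/971017); sign now +1
reciprocity: (1915/971017) = +1·(971017/1915) since 1915 mod 4 = 3, 971017 mod 4 = 1; sign now +1
(971017/1915) = (112/1915)   [reduce mod 1915]
112 = 2^4·7; (2/1915) = -1 since 1915 mod 8 = 3, so (112/1915) = (-1)^4·(7/1915); sign now +1
reciprocity: (7/1915) = -1·(1915/7) since 7 mod 4 = 3, 1915 mod 4 = 3; sign now -1
(1915/7) = (4/7)   [reduce mod 7]
4 = 2^2·1; (2/7) = +1 since 7 mod 8 = 7, so (4/7) = (+1)^2·(1/7); sign now -1
(1/7) = 1; final value = sign = -1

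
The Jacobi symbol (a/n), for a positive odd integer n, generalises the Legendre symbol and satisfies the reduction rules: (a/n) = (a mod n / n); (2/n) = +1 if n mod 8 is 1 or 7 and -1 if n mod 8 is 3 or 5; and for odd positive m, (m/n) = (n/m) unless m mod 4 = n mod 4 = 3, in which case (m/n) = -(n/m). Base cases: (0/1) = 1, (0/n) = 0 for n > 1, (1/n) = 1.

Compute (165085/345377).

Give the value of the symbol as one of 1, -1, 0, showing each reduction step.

0

flip (165085/345377) -> (345377/165085): both odd, 165085 mod 4 = 1, 345377 mod 4 = 1, so the flip contributes +1; sign now +1
(345377/165085): 345377 mod 165085 = 15207, so (345377/165085) = (15207/165085)
flip (15207/165085) -> (165085/15207): both odd, 15207 mod 4 = 3, 165085 mod 4 = 1, so the flip contributes +1; sign now +1
(165085/15207): 165085 mod 15207 = 13015, so (165085/15207) = (13015/15207)
flip (13015/15207) -> (15207/13015): both odd, 13015 mod 4 = 3, 15207 mod 4 = 3, so the flip contributes -1; sign now -1
(15207/13015): 15207 mod 13015 = 2192, so (15207/13015) = (2192/13015)
factor out 2^4: 2192 = 2^4·137; with 13015 mod 8 = 7, (2/13015) = +1; sign now -1; continue with (137/13015)
flip (137/13015) -> (13015/137): both odd, 137 mod 4 = 1, 13015 mod 4 = 3, so the flip contributes +1; sign now -1
(13015/137): 13015 mod 137 = 0, so (13015/137) = (0/137)
reached (0/137); gcd(a, n) > 1, so (0/137) = 0 and the symbol is 0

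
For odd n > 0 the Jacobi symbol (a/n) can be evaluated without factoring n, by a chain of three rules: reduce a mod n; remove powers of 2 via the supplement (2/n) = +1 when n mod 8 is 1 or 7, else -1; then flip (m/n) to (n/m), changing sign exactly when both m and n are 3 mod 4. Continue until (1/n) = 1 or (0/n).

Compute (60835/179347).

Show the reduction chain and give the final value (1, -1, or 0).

1

reciprocity: (60835/179347) = -1·(179347/60835) since 60835 mod 4 = 3, 179347 mod 4 = 3; sign now -1
(179347/60835) = (57677/60835)   [reduce mod 60835]
reciprocity: (57677/60835) = +1·(60835/57677) since 57677 mod 4 = 1, 60835 mod 4 = 3; sign now -1
(60835/57677) = (3158/57677)   [reduce mod 57677]
3158 = 2^1·1579; (2/57677) = -1 since 57677 mod 8 = 5, so (3158/57677) = (-1)^1·(1579/57677); sign now +1
reciprocity: (1579/57677) = +1·(57677/1579) since 1579 mod 4 = 3, 57677 mod 4 = 1; sign now +1
(57677/1579) = (833/1579)   [reduce mod 1579]
reciprocity: (833/1579) = +1·(1579/833) since 833 mod 4 = 1, 1579 mod 4 = 3; sign now +1
(1579/833) = (746/833)   [reduce mod 833]
746 = 2^1·373; (2/833) = +1 since 833 mod 8 = 1, so (746/833) = (+1)^1·(373/833); sign now +1
reciprocity: (373/833) = +1·(833/373) since 373 mod 4 = 1, 833 mod 4 = 1; sign now +1
(833/373) = (87/373)   [reduce mod 373]
reciprocity: (87/373) = +1·(373/87) since 87 mod 4 = 3, 373 mod 4 = 1; sign now +1
(373/87) = (25/87)   [reduce mod 87]
reciprocity: (25/87) = +1·(87/25) since 25 mod 4 = 1, 87 mod 4 = 3; sign now +1
(87/25) = (12/25)   [reduce mod 25]
12 = 2^2·3; (2/25) = +1 since 25 mod 8 = 1, so (12/25) = (+1)^2·(3/25); sign now +1
reciprocity: (3/25) = +1·(25/3) since 3 mod 4 = 3, 25 mod 4 = 1; sign now +1
(25/3) = (1/3)   [reduce mod 3]
(1/3) = 1; final value = sign = +1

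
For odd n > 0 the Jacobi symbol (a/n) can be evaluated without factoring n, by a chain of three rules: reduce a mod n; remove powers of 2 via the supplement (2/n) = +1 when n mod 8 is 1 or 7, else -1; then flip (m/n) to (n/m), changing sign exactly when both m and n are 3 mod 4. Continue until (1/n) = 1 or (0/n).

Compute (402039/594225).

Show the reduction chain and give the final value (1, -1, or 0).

flip (402039/594225) -> (594225/402039): both odd, 402039 mod 4 = 3, 594225 mod 4 = 1, so the flip contributes +1; sign now +1
(594225/402039): 594225 mod 402039 = 192186, so (594225/402039) = (192186/402039)
factor out 2^1: 192186 = 2^1·96093; with 402039 mod 8 = 7, (2/402039) = +1; sign now +1; continue with (96093/402039)
flip (96093/402039) -> (402039/96093): both odd, 96093 mod 4 = 1, 402039 mod 4 = 3, so the flip contributes +1; sign now +1
(402039/96093): 402039 mod 96093 = 17667, so (402039/96093) = (17667/96093)
flip (17667/96093) -> (96093/17667): both odd, 17667 mod 4 = 3, 96093 mod 4 = 1, so the flip contributes +1; sign now +1
(96093/17667): 96093 mod 17667 = 7758, so (96093/17667) = (7758/17667)
factor out 2^1: 7758 = 2^1·3879; with 17667 mod 8 = 3, (2/17667) = -1; sign now -1; continue with (3879/17667)
flip (3879/17667) -> (17667/3879): both odd, 3879 mod 4 = 3, 17667 mod 4 = 3, so the flip contributes -1; sign now +1
(17667/3879): 17667 mod 3879 = 2151, so (17667/3879) = (2151/3879)
flip (2151/3879) -> (3879/2151): both odd, 2151 mod 4 = 3, 3879 mod 4 = 3, so the flip contributes -1; sign now -1
(3879/2151): 3879 mod 2151 = 1728, so (3879/2151) = (1728/2151)
factor out 2^6: 1728 = 2^6·27; with 2151 mod 8 = 7, (2/2151) = +1; sign now -1; continue with (27/2151)
flip (27/2151) -> (2151/27): both odd, 27 mod 4 = 3, 2151 mod 4 = 3, so the flip contributes -1; sign now +1
(2151/27): 2151 mod 27 = 18, so (2151/27) = (18/27)
factor out 2^1: 18 = 2^1·9; with 27 mod 8 = 3, (2/27) = -1; sign now -1; continue with (9/27)
flip (9/27) -> (27/9): both odd, 9 mod 4 = 1, 27 mod 4 = 3, so the flip contributes +1; sign now -1
(27/9): 27 mod 9 = 0, so (27/9) = (0/9)
reached (0/9); gcd(a, n) > 1, so (0/9) = 0 and the symbol is 0

0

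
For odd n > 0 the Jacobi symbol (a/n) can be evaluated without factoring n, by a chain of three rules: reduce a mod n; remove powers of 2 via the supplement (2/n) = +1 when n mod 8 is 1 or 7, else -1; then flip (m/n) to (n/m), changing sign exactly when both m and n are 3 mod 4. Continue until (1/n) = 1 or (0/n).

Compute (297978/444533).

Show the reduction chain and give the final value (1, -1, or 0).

factor out 2^1: 297978 = 2^1·148989; with 444533 mod 8 = 5, (2/444533) = -1; sign now -1; continue with (148989/444533)
flip (148989/444533) -> (444533/148989): both odd, 148989 mod 4 = 1, 444533 mod 4 = 1, so the flip contributes +1; sign now -1
(444533/148989): 444533 mod 148989 = 146555, so (444533/148989) = (146555/148989)
flip (146555/148989) -> (148989/146555): both odd, 146555 mod 4 = 3, 148989 mod 4 = 1, so the flip contributes +1; sign now -1
(148989/146555): 148989 mod 146555 = 2434, so (148989/146555) = (2434/146555)
factor out 2^1: 2434 = 2^1·1217; with 146555 mod 8 = 3, (2/146555) = -1; sign now +1; continue with (1217/146555)
flip (1217/146555) -> (146555/1217): both odd, 1217 mod 4 = 1, 146555 mod 4 = 3, so the flip contributes +1; sign now +1
(146555/1217): 146555 mod 1217 = 515, so (146555/1217) = (515/1217)
flip (515/1217) -> (1217/515): both odd, 515 mod 4 = 3, 1217 mod 4 = 1, so the flip contributes +1; sign now +1
(1217/515): 1217 mod 515 = 187, so (1217/515) = (187/515)
flip (187/515) -> (515/187): both odd, 187 mod 4 = 3, 515 mod 4 = 3, so the flip contributes -1; sign now -1
(515/187): 515 mod 187 = 141, so (515/187) = (141/187)
flip (141/187) -> (187/141): both odd, 141 mod 4 = 1, 187 mod 4 = 3, so the flip contributes +1; sign now -1
(187/141): 187 mod 141 = 46, so (187/141) = (46/141)
factor out 2^1: 46 = 2^1·23; with 141 mod 8 = 5, (2/141) = -1; sign now +1; continue with (23/141)
flip (23/141) -> (141/23): both odd, 23 mod 4 = 3, 141 mod 4 = 1, so the flip contributes +1; sign now +1
(141/23): 141 mod 23 = 3, so (141/23) = (3/23)
flip (3/23) -> (23/3): both odd, 3 mod 4 = 3, 23 mod 4 = 3, so the flip contributes -1; sign now -1
(23/3): 23 mod 3 = 2, so (23/3) = (2/3)
factor out 2^1: 2 = 2^1·1; with 3 mod 8 = 3, (2/3) = -1; sign now +1; continue with (1/3)
reached (1/3) = 1, so the symbol is +1

1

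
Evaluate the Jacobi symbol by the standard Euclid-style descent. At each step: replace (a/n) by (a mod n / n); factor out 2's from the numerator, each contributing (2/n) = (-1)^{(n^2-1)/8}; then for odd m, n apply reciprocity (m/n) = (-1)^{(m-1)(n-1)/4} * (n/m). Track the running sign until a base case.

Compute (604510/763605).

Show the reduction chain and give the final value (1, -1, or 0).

factor out 2^1: 604510 = 2^1·302255; with 763605 mod 8 = 5, (2/763605) = -1; sign now -1; continue with (302255/763605)
flip (302255/763605) -> (763605/302255): both odd, 302255 mod 4 = 3, 763605 mod 4 = 1, so the flip contributes +1; sign now -1
(763605/302255): 763605 mod 302255 = 159095, so (763605/302255) = (159095/302255)
flip (159095/302255) -> (302255/159095): both odd, 159095 mod 4 = 3, 302255 mod 4 = 3, so the flip contributes -1; sign now +1
(302255/159095): 302255 mod 159095 = 143160, so (302255/159095) = (143160/159095)
factor out 2^3: 143160 = 2^3·17895; with 159095 mod 8 = 7, (2/159095) = +1; sign now +1; continue with (17895/159095)
flip (17895/159095) -> (159095/17895): both odd, 17895 mod 4 = 3, 159095 mod 4 = 3, so the flip contributes -1; sign now -1
(159095/17895): 159095 mod 17895 = 15935, so (159095/17895) = (15935/17895)
flip (15935/17895) -> (17895/15935): both odd, 15935 mod 4 = 3, 17895 mod 4 = 3, so the flip contributes -1; sign now +1
(17895/15935): 17895 mod 15935 = 1960, so (17895/15935) = (1960/15935)
factor out 2^3: 1960 = 2^3·245; with 15935 mod 8 = 7, (2/15935) = +1; sign now +1; continue with (245/15935)
flip (245/15935) -> (15935/245): both odd, 245 mod 4 = 1, 15935 mod 4 = 3, so the flip contributes +1; sign now +1
(15935/245): 15935 mod 245 = 10, so (15935/245) = (10/245)
factor out 2^1: 10 = 2^1·5; with 245 mod 8 = 5, (2/245) = -1; sign now -1; continue with (5/245)
flip (5/245) -> (245/5): both odd, 5 mod 4 = 1, 245 mod 4 = 1, so the flip contributes +1; sign now -1
(245/5): 245 mod 5 = 0, so (245/5) = (0/5)
reached (0/5); gcd(a, n) > 1, so (0/5) = 0 and the symbol is 0

0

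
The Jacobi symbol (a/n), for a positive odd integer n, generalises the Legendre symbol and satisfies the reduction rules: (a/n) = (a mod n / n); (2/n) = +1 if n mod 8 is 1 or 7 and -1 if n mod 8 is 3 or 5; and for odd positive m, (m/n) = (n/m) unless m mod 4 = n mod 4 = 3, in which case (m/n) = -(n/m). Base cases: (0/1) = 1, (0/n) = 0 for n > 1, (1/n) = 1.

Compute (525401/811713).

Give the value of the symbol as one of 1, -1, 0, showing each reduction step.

1

flip (525401/811713) -> (811713/525401): both odd, 525401 mod 4 = 1, 811713 mod 4 = 1, so the flip contributes +1; sign now +1
(811713/525401): 811713 mod 525401 = 286312, so (811713/525401) = (286312/525401)
factor out 2^3: 286312 = 2^3·35789; with 525401 mod 8 = 1, (2/525401) = +1; sign now +1; continue with (35789/525401)
flip (35789/525401) -> (525401/35789): both odd, 35789 mod 4 = 1, 525401 mod 4 = 1, so the flip contributes +1; sign now +1
(525401/35789): 525401 mod 35789 = 24355, so (525401/35789) = (24355/35789)
flip (24355/35789) -> (35789/24355): both odd, 24355 mod 4 = 3, 35789 mod 4 = 1, so the flip contributes +1; sign now +1
(35789/24355): 35789 mod 24355 = 11434, so (35789/24355) = (11434/24355)
factor out 2^1: 11434 = 2^1·5717; with 24355 mod 8 = 3, (2/24355) = -1; sign now -1; continue with (5717/24355)
flip (5717/24355) -> (24355/5717): both odd, 5717 mod 4 = 1, 24355 mod 4 = 3, so the flip contributes +1; sign now -1
(24355/5717): 24355 mod 5717 = 1487, so (24355/5717) = (1487/5717)
flip (1487/5717) -> (5717/1487): both odd, 1487 mod 4 = 3, 5717 mod 4 = 1, so the flip contributes +1; sign now -1
(5717/1487): 5717 mod 1487 = 1256, so (5717/1487) = (1256/1487)
factor out 2^3: 1256 = 2^3·157; with 1487 mod 8 = 7, (2/1487) = +1; sign now -1; continue with (157/1487)
flip (157/1487) -> (1487/157): both odd, 157 mod 4 = 1, 1487 mod 4 = 3, so the flip contributes +1; sign now -1
(1487/157): 1487 mod 157 = 74, so (1487/157) = (74/157)
factor out 2^1: 74 = 2^1·37; with 157 mod 8 = 5, (2/157) = -1; sign now +1; continue with (37/157)
flip (37/157) -> (157/37): both odd, 37 mod 4 = 1, 157 mod 4 = 1, so the flip contributes +1; sign now +1
(157/37): 157 mod 37 = 9, so (157/37) = (9/37)
flip (9/37) -> (37/9): both odd, 9 mod 4 = 1, 37 mod 4 = 1, so the flip contributes +1; sign now +1
(37/9): 37 mod 9 = 1, so (37/9) = (1/9)
reached (1/9) = 1, so the symbol is +1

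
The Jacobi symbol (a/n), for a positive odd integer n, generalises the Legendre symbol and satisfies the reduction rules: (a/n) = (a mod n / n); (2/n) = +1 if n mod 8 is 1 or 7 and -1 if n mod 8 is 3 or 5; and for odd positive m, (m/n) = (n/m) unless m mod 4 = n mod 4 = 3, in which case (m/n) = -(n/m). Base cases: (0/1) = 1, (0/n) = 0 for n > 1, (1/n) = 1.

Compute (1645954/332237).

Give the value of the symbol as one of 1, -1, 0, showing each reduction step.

-1

(1645954/332237) = (317006/332237)   [reduce mod 332237]
317006 = 2^1·158503; (2/332237) = -1 since 332237 mod 8 = 5, so (317006/332237) = (-1)^1·(158503/332237); sign now -1
reciprocity: (158503/332237) = +1·(332237/158503) since 158503 mod 4 = 3, 332237 mod 4 = 1; sign now -1
(332237/158503) = (15231/158503)   [reduce mod 158503]
reciprocity: (15231/158503) = -1·(158503/15231) since 15231 mod 4 = 3, 158503 mod 4 = 3; sign now +1
(158503/15231) = (6193/15231)   [reduce mod 15231]
reciprocity: (6193/15231) = +1·(15231/6193) since 6193 mod 4 = 1, 15231 mod 4 = 3; sign now +1
(15231/6193) = (2845/6193)   [reduce mod 6193]
reciprocity: (2845/6193) = +1·(6193/2845) since 2845 mod 4 = 1, 6193 mod 4 = 1; sign now +1
(6193/2845) = (503/2845)   [reduce mod 2845]
reciprocity: (503/2845) = +1·(2845/503) since 503 mod 4 = 3, 2845 mod 4 = 1; sign now +1
(2845/503) = (330/503)   [reduce mod 503]
330 = 2^1·165; (2/503) = +1 since 503 mod 8 = 7, so (330/503) = (+1)^1·(165/503); sign now +1
reciprocity: (165/503) = +1·(503/165) since 165 mod 4 = 1, 503 mod 4 = 3; sign now +1
(503/165) = (8/165)   [reduce mod 165]
8 = 2^3·1; (2/165) = -1 since 165 mod 8 = 5, so (8/165) = (-1)^3·(1/165); sign now -1
(1/165) = 1; final value = sign = -1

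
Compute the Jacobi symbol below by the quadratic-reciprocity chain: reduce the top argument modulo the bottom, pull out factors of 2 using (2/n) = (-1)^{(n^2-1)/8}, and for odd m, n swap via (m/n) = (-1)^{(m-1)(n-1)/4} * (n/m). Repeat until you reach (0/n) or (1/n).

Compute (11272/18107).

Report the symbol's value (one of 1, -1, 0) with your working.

11272 = 2^3·1409; (2/18107) = -1 since 18107 mod 8 = 3, so (11272/18107) = (-1)^3·(1409/18107); sign now -1
reciprocity: (1409/18107) = +1·(18107/1409) since 1409 mod 4 = 1, 18107 mod 4 = 3; sign now -1
(18107/1409) = (1199/1409)   [reduce mod 1409]
reciprocity: (1199/1409) = +1·(1409/1199) since 1199 mod 4 = 3, 1409 mod 4 = 1; sign now -1
(1409/1199) = (210/1199)   [reduce mod 1199]
210 = 2^1·105; (2/1199) = +1 since 1199 mod 8 = 7, so (210/1199) = (+1)^1·(105/1199); sign now -1
reciprocity: (105/1199) = +1·(1199/105) since 105 mod 4 = 1, 1199 mod 4 = 3; sign now -1
(1199/105) = (44/105)   [reduce mod 105]
44 = 2^2·11; (2/105) = +1 since 105 mod 8 = 1, so (44/105) = (+1)^2·(11/105); sign now -1
reciprocity: (11/105) = +1·(105/11) since 11 mod 4 = 3, 105 mod 4 = 1; sign now -1
(105/11) = (6/11)   [reduce mod 11]
6 = 2^1·3; (2/11) = -1 since 11 mod 8 = 3, so (6/11) = (-1)^1·(3/11); sign now +1
reciprocity: (3/11) = -1·(11/3) since 3 mod 4 = 3, 11 mod 4 = 3; sign now -1
(11/3) = (2/3)   [reduce mod 3]
2 = 2^1·1; (2/3) = -1 since 3 mod 8 = 3, so (2/3) = (-1)^1·(1/3); sign now +1
(1/3) = 1; final value = sign = +1

1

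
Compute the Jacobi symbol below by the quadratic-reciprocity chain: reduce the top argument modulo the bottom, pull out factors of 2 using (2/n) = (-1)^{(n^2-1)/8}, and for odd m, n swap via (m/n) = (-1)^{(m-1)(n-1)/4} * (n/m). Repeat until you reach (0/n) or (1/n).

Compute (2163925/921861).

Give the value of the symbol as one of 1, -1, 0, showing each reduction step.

-1

(2163925/921861) = (320203/921861)   [reduce mod 921861]
reciprocity: (320203/921861) = +1·(921861/320203) since 320203 mod 4 = 3, 921861 mod 4 = 1; sign now +1
(921861/320203) = (281455/320203)   [reduce mod 320203]
reciprocity: (281455/320203) = -1·(320203/281455) since 281455 mod 4 = 3, 320203 mod 4 = 3; sign now -1
(320203/281455) = (38748/281455)   [reduce mod 281455]
38748 = 2^2·9687; (2/281455) = +1 since 281455 mod 8 = 7, so (38748/281455) = (+1)^2·(9687/281455); sign now -1
reciprocity: (9687/281455) = -1·(281455/9687) since 9687 mod 4 = 3, 281455 mod 4 = 3; sign now +1
(281455/9687) = (532/9687)   [reduce mod 9687]
532 = 2^2·133; (2/9687) = +1 since 9687 mod 8 = 7, so (532/9687) = (+1)^2·(133/9687); sign now +1
reciprocity: (133/9687) = +1·(9687/133) since 133 mod 4 = 1, 9687 mod 4 = 3; sign now +1
(9687/133) = (111/133)   [reduce mod 133]
reciprocity: (111/133) = +1·(133/111) since 111 mod 4 = 3, 133 mod 4 = 1; sign now +1
(133/111) = (22/111)   [reduce mod 111]
22 = 2^1·11; (2/111) = +1 since 111 mod 8 = 7, so (22/111) = (+1)^1·(11/111); sign now +1
reciprocity: (11/111) = -1·(111/11) since 11 mod 4 = 3, 111 mod 4 = 3; sign now -1
(111/11) = (1/11)   [reduce mod 11]
(1/11) = 1; final value = sign = -1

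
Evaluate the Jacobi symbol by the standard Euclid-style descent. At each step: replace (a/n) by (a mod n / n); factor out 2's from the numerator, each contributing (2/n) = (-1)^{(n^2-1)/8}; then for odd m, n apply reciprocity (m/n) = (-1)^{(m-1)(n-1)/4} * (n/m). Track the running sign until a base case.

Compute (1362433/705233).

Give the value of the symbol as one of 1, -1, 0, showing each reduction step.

1

(1362433/705233): 1362433 mod 705233 = 657200, so (1362433/705233) = (657200/705233)
factor out 2^4: 657200 = 2^4·41075; with 705233 mod 8 = 1, (2/705233) = +1; sign now +1; continue with (41075/705233)
flip (41075/705233) -> (705233/41075): both odd, 41075 mod 4 = 3, 705233 mod 4 = 1, so the flip contributes +1; sign now +1
(705233/41075): 705233 mod 41075 = 6958, so (705233/41075) = (6958/41075)
factor out 2^1: 6958 = 2^1·3479; with 41075 mod 8 = 3, (2/41075) = -1; sign now -1; continue with (3479/41075)
flip (3479/41075) -> (41075/3479): both odd, 3479 mod 4 = 3, 41075 mod 4 = 3, so the flip contributes -1; sign now +1
(41075/3479): 41075 mod 3479 = 2806, so (41075/3479) = (2806/3479)
factor out 2^1: 2806 = 2^1·1403; with 3479 mod 8 = 7, (2/3479) = +1; sign now +1; continue with (1403/3479)
flip (1403/3479) -> (3479/1403): both odd, 1403 mod 4 = 3, 3479 mod 4 = 3, so the flip contributes -1; sign now -1
(3479/1403): 3479 mod 1403 = 673, so (3479/1403) = (673/1403)
flip (673/1403) -> (1403/673): both odd, 673 mod 4 = 1, 1403 mod 4 = 3, so the flip contributes +1; sign now -1
(1403/673): 1403 mod 673 = 57, so (1403/673) = (57/673)
flip (57/673) -> (673/57): both odd, 57 mod 4 = 1, 673 mod 4 = 1, so the flip contributes +1; sign now -1
(673/57): 673 mod 57 = 46, so (673/57) = (46/57)
factor out 2^1: 46 = 2^1·23; with 57 mod 8 = 1, (2/57) = +1; sign now -1; continue with (23/57)
flip (23/57) -> (57/23): both odd, 23 mod 4 = 3, 57 mod 4 = 1, so the flip contributes +1; sign now -1
(57/23): 57 mod 23 = 11, so (57/23) = (11/23)
flip (11/23) -> (23/11): both odd, 11 mod 4 = 3, 23 mod 4 = 3, so the flip contributes -1; sign now +1
(23/11): 23 mod 11 = 1, so (23/11) = (1/11)
reached (1/11) = 1, so the symbol is +1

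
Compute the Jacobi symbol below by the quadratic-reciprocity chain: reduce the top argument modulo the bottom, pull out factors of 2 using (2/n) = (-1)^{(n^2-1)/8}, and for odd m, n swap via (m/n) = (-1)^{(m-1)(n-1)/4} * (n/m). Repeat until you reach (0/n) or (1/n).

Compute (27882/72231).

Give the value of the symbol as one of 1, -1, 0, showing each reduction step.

0

factor out 2^1: 27882 = 2^1·13941; with 72231 mod 8 = 7, (2/72231) = +1; sign now +1; continue with (13941/72231)
flip (13941/72231) -> (72231/13941): both odd, 13941 mod 4 = 1, 72231 mod 4 = 3, so the flip contributes +1; sign now +1
(72231/13941): 72231 mod 13941 = 2526, so (72231/13941) = (2526/13941)
factor out 2^1: 2526 = 2^1·1263; with 13941 mod 8 = 5, (2/13941) = -1; sign now -1; continue with (1263/13941)
flip (1263/13941) -> (13941/1263): both odd, 1263 mod 4 = 3, 13941 mod 4 = 1, so the flip contributes +1; sign now -1
(13941/1263): 13941 mod 1263 = 48, so (13941/1263) = (48/1263)
factor out 2^4: 48 = 2^4·3; with 1263 mod 8 = 7, (2/1263) = +1; sign now -1; continue with (3/1263)
flip (3/1263) -> (1263/3): both odd, 3 mod 4 = 3, 1263 mod 4 = 3, so the flip contributes -1; sign now +1
(1263/3): 1263 mod 3 = 0, so (1263/3) = (0/3)
reached (0/3); gcd(a, n) > 1, so (0/3) = 0 and the symbol is 0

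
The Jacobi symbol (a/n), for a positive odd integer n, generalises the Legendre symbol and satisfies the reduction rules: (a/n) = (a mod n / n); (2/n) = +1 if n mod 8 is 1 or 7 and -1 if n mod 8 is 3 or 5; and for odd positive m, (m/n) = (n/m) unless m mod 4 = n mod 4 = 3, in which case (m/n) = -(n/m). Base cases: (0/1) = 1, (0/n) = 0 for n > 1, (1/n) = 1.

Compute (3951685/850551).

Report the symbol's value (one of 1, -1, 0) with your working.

(3951685/850551): 3951685 mod 850551 = 549481, so (3951685/850551) = (549481/850551)
flip (549481/850551) -> (850551/549481): both odd, 549481 mod 4 = 1, 850551 mod 4 = 3, so the flip contributes +1; sign now +1
(850551/549481): 850551 mod 549481 = 301070, so (850551/549481) = (301070/549481)
factor out 2^1: 301070 = 2^1·150535; with 549481 mod 8 = 1, (2/549481) = +1; sign now +1; continue with (150535/549481)
flip (150535/549481) -> (549481/150535): both odd, 150535 mod 4 = 3, 549481 mod 4 = 1, so the flip contributes +1; sign now +1
(549481/150535): 549481 mod 150535 = 97876, so (549481/150535) = (97876/150535)
factor out 2^2: 97876 = 2^2·24469; with 150535 mod 8 = 7, (2/150535) = +1; sign now +1; continue with (24469/150535)
flip (24469/150535) -> (150535/24469): both odd, 24469 mod 4 = 1, 150535 mod 4 = 3, so the flip contributes +1; sign now +1
(150535/24469): 150535 mod 24469 = 3721, so (150535/24469) = (3721/24469)
flip (3721/24469) -> (24469/3721): both odd, 3721 mod 4 = 1, 24469 mod 4 = 1, so the flip contributes +1; sign now +1
(24469/3721): 24469 mod 3721 = 2143, so (24469/3721) = (2143/3721)
flip (2143/3721) -> (3721/2143): both odd, 2143 mod 4 = 3, 3721 mod 4 = 1, so the flip contributes +1; sign now +1
(3721/2143): 3721 mod 2143 = 1578, so (3721/2143) = (1578/2143)
factor out 2^1: 1578 = 2^1·789; with 2143 mod 8 = 7, (2/2143) = +1; sign now +1; continue with (789/2143)
flip (789/2143) -> (2143/789): both odd, 789 mod 4 = 1, 2143 mod 4 = 3, so the flip contributes +1; sign now +1
(2143/789): 2143 mod 789 = 565, so (2143/789) = (565/789)
flip (565/789) -> (789/565): both odd, 565 mod 4 = 1, 789 mod 4 = 1, so the flip contributes +1; sign now +1
(789/565): 789 mod 565 = 224, so (789/565) = (224/565)
factor out 2^5: 224 = 2^5·7; with 565 mod 8 = 5, (2/565) = -1; sign now -1; continue with (7/565)
flip (7/565) -> (565/7): both odd, 7 mod 4 = 3, 565 mod 4 = 1, so the flip contributes +1; sign now -1
(565/7): 565 mod 7 = 5, so (565/7) = (5/7)
flip (5/7) -> (7/5): both odd, 5 mod 4 = 1, 7 mod 4 = 3, so the flip contributes +1; sign now -1
(7/5): 7 mod 5 = 2, so (7/5) = (2/5)
factor out 2^1: 2 = 2^1·1; with 5 mod 8 = 5, (2/5) = -1; sign now +1; continue with (1/5)
reached (1/5) = 1, so the symbol is +1

1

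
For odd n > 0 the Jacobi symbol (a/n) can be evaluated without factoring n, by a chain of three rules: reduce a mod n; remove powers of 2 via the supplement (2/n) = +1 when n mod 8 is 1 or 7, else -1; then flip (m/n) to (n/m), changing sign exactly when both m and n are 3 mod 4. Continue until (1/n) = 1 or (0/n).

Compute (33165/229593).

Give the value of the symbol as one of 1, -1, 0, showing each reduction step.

0

flip (33165/229593) -> (229593/33165): both odd, 33165 mod 4 = 1, 229593 mod 4 = 1, so the flip contributes +1; sign now +1
(229593/33165): 229593 mod 33165 = 30603, so (229593/33165) = (30603/33165)
flip (30603/33165) -> (33165/30603): both odd, 30603 mod 4 = 3, 33165 mod 4 = 1, so the flip contributes +1; sign now +1
(33165/30603): 33165 mod 30603 = 2562, so (33165/30603) = (2562/30603)
factor out 2^1: 2562 = 2^1·1281; with 30603 mod 8 = 3, (2/30603) = -1; sign now -1; continue with (1281/30603)
flip (1281/30603) -> (30603/1281): both odd, 1281 mod 4 = 1, 30603 mod 4 = 3, so the flip contributes +1; sign now -1
(30603/1281): 30603 mod 1281 = 1140, so (30603/1281) = (1140/1281)
factor out 2^2: 1140 = 2^2·285; with 1281 mod 8 = 1, (2/1281) = +1; sign now -1; continue with (285/1281)
flip (285/1281) -> (1281/285): both odd, 285 mod 4 = 1, 1281 mod 4 = 1, so the flip contributes +1; sign now -1
(1281/285): 1281 mod 285 = 141, so (1281/285) = (141/285)
flip (141/285) -> (285/141): both odd, 141 mod 4 = 1, 285 mod 4 = 1, so the flip contributes +1; sign now -1
(285/141): 285 mod 141 = 3, so (285/141) = (3/141)
flip (3/141) -> (141/3): both odd, 3 mod 4 = 3, 141 mod 4 = 1, so the flip contributes +1; sign now -1
(141/3): 141 mod 3 = 0, so (141/3) = (0/3)
reached (0/3); gcd(a, n) > 1, so (0/3) = 0 and the symbol is 0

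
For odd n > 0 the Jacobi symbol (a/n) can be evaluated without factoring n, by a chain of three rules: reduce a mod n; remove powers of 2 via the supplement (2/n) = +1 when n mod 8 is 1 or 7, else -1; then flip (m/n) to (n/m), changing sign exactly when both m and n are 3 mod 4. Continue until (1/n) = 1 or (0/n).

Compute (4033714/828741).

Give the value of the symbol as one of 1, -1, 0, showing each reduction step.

(4033714/828741): 4033714 mod 828741 = 718750, so (4033714/828741) = (718750/828741)
factor out 2^1: 718750 = 2^1·359375; with 828741 mod 8 = 5, (2/828741) = -1; sign now -1; continue with (359375/828741)
flip (359375/828741) -> (828741/359375): both odd, 359375 mod 4 = 3, 828741 mod 4 = 1, so the flip contributes +1; sign now -1
(828741/359375): 828741 mod 359375 = 109991, so (828741/359375) = (109991/359375)
flip (109991/359375) -> (359375/109991): both odd, 109991 mod 4 = 3, 359375 mod 4 = 3, so the flip contributes -1; sign now +1
(359375/109991): 359375 mod 109991 = 29402, so (359375/109991) = (29402/109991)
factor out 2^1: 29402 = 2^1·14701; with 109991 mod 8 = 7, (2/109991) = +1; sign now +1; continue with (14701/109991)
flip (14701/109991) -> (109991/14701): both odd, 14701 mod 4 = 1, 109991 mod 4 = 3, so the flip contributes +1; sign now +1
(109991/14701): 109991 mod 14701 = 7084, so (109991/14701) = (7084/14701)
factor out 2^2: 7084 = 2^2·1771; with 14701 mod 8 = 5, (2/14701) = -1; sign now +1; continue with (1771/14701)
flip (1771/14701) -> (14701/1771): both odd, 1771 mod 4 = 3, 14701 mod 4 = 1, so the flip contributes +1; sign now +1
(14701/1771): 14701 mod 1771 = 533, so (14701/1771) = (533/1771)
flip (533/1771) -> (1771/533): both odd, 533 mod 4 = 1, 1771 mod 4 = 3, so the flip contributes +1; sign now +1
(1771/533): 1771 mod 533 = 172, so (1771/533) = (172/533)
factor out 2^2: 172 = 2^2·43; with 533 mod 8 = 5, (2/533) = -1; sign now +1; continue with (43/533)
flip (43/533) -> (533/43): both odd, 43 mod 4 = 3, 533 mod 4 = 1, so the flip contributes +1; sign now +1
(533/43): 533 mod 43 = 17, so (533/43) = (17/43)
flip (17/43) -> (43/17): both odd, 17 mod 4 = 1, 43 mod 4 = 3, so the flip contributes +1; sign now +1
(43/17): 43 mod 17 = 9, so (43/17) = (9/17)
flip (9/17) -> (17/9): both odd, 9 mod 4 = 1, 17 mod 4 = 1, so the flip contributes +1; sign now +1
(17/9): 17 mod 9 = 8, so (17/9) = (8/9)
factor out 2^3: 8 = 2^3·1; with 9 mod 8 = 1, (2/9) = +1; sign now +1; continue with (1/9)
reached (1/9) = 1, so the symbol is +1

1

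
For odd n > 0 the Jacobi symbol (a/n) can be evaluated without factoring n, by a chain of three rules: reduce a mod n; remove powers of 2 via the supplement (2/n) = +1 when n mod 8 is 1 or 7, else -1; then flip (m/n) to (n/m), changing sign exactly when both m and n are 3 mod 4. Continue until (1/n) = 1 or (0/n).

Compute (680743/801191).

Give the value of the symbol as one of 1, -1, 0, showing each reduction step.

reciprocity: (680743/801191) = -1·(801191/680743) since 680743 mod 4 = 3, 801191 mod 4 = 3; sign now -1
(801191/680743) = (120448/680743)   [reduce mod 680743]
120448 = 2^7·941; (2/680743) = +1 since 680743 mod 8 = 7, so (120448/680743) = (+1)^7·(941/680743); sign now -1
reciprocity: (941/680743) = +1·(680743/941) since 941 mod 4 = 1, 680743 mod 4 = 3; sign now -1
(680743/941) = (400/941)   [reduce mod 941]
400 = 2^4·25; (2/941) = -1 since 941 mod 8 = 5, so (400/941) = (-1)^4·(25/941); sign now -1
reciprocity: (25/941) = +1·(941/25) since 25 mod 4 = 1, 941 mod 4 = 1; sign now -1
(941/25) = (16/25)   [reduce mod 25]
16 = 2^4·1; (2/25) = +1 since 25 mod 8 = 1, so (16/25) = (+1)^4·(1/25); sign now -1
(1/25) = 1; final value = sign = -1

-1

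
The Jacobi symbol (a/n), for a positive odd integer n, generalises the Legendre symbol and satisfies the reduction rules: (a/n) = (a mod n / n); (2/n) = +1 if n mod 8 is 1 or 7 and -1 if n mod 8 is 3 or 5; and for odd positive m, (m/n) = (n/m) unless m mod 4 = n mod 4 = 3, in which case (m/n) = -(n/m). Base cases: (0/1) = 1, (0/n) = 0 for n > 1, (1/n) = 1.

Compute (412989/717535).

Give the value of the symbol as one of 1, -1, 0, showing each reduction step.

1

flip (412989/717535) -> (717535/412989): both odd, 412989 mod 4 = 1, 717535 mod 4 = 3, so the flip contributes +1; sign now +1
(717535/412989): 717535 mod 412989 = 304546, so (717535/412989) = (304546/412989)
factor out 2^1: 304546 = 2^1·152273; with 412989 mod 8 = 5, (2/412989) = -1; sign now -1; continue with (152273/412989)
flip (152273/412989) -> (412989/152273): both odd, 152273 mod 4 = 1, 412989 mod 4 = 1, so the flip contributes +1; sign now -1
(412989/152273): 412989 mod 152273 = 108443, so (412989/152273) = (108443/152273)
flip (108443/152273) -> (152273/108443): both odd, 108443 mod 4 = 3, 152273 mod 4 = 1, so the flip contributes +1; sign now -1
(152273/108443): 152273 mod 108443 = 43830, so (152273/108443) = (43830/108443)
factor out 2^1: 43830 = 2^1·21915; with 108443 mod 8 = 3, (2/108443) = -1; sign now +1; continue with (21915/108443)
flip (21915/108443) -> (108443/21915): both odd, 21915 mod 4 = 3, 108443 mod 4 = 3, so the flip contributes -1; sign now -1
(108443/21915): 108443 mod 21915 = 20783, so (108443/21915) = (20783/21915)
flip (20783/21915) -> (21915/20783): both odd, 20783 mod 4 = 3, 21915 mod 4 = 3, so the flip contributes -1; sign now +1
(21915/20783): 21915 mod 20783 = 1132, so (21915/20783) = (1132/20783)
factor out 2^2: 1132 = 2^2·283; with 20783 mod 8 = 7, (2/20783) = +1; sign now +1; continue with (283/20783)
flip (283/20783) -> (20783/283): both odd, 283 mod 4 = 3, 20783 mod 4 = 3, so the flip contributes -1; sign now -1
(20783/283): 20783 mod 283 = 124, so (20783/283) = (124/283)
factor out 2^2: 124 = 2^2·31; with 283 mod 8 = 3, (2/283) = -1; sign now -1; continue with (31/283)
flip (31/283) -> (283/31): both odd, 31 mod 4 = 3, 283 mod 4 = 3, so the flip contributes -1; sign now +1
(283/31): 283 mod 31 = 4, so (283/31) = (4/31)
factor out 2^2: 4 = 2^2·1; with 31 mod 8 = 7, (2/31) = +1; sign now +1; continue with (1/31)
reached (1/31) = 1, so the symbol is +1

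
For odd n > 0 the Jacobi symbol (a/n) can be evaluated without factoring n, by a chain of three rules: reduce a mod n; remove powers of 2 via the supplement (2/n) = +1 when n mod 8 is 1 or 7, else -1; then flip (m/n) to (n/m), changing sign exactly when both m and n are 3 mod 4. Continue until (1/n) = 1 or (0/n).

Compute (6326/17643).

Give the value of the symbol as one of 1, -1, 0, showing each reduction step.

1

6326 = 2^1·3163; (2/17643) = -1 since 17643 mod 8 = 3, so (6326/17643) = (-1)^1·(3163/17643); sign now -1
reciprocity: (3163/17643) = -1·(17643/3163) since 3163 mod 4 = 3, 17643 mod 4 = 3; sign now +1
(17643/3163) = (1828/3163)   [reduce mod 3163]
1828 = 2^2·457; (2/3163) = -1 since 3163 mod 8 = 3, so (1828/3163) = (-1)^2·(457/3163); sign now +1
reciprocity: (457/3163) = +1·(3163/457) since 457 mod 4 = 1, 3163 mod 4 = 3; sign now +1
(3163/457) = (421/457)   [reduce mod 457]
reciprocity: (421/457) = +1·(457/421) since 421 mod 4 = 1, 457 mod 4 = 1; sign now +1
(457/421) = (36/421)   [reduce mod 421]
36 = 2^2·9; (2/421) = -1 since 421 mod 8 = 5, so (36/421) = (-1)^2·(9/421); sign now +1
reciprocity: (9/421) = +1·(421/9) since 9 mod 4 = 1, 421 mod 4 = 1; sign now +1
(421/9) = (7/9)   [reduce mod 9]
reciprocity: (7/9) = +1·(9/7) since 7 mod 4 = 3, 9 mod 4 = 1; sign now +1
(9/7) = (2/7)   [reduce mod 7]
2 = 2^1·1; (2/7) = +1 since 7 mod 8 = 7, so (2/7) = (+1)^1·(1/7); sign now +1
(1/7) = 1; final value = sign = +1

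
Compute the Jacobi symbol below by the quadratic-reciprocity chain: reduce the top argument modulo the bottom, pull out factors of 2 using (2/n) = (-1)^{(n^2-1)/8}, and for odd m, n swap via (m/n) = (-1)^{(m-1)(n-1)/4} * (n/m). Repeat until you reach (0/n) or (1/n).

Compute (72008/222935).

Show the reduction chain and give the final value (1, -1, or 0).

factor out 2^3: 72008 = 2^3·9001; with 222935 mod 8 = 7, (2/222935) = +1; sign now +1; continue with (9001/222935)
flip (9001/222935) -> (222935/9001): both odd, 9001 mod 4 = 1, 222935 mod 4 = 3, so the flip contributes +1; sign now +1
(222935/9001): 222935 mod 9001 = 6911, so (222935/9001) = (6911/9001)
flip (6911/9001) -> (9001/6911): both odd, 6911 mod 4 = 3, 9001 mod 4 = 1, so the flip contributes +1; sign now +1
(9001/6911): 9001 mod 6911 = 2090, so (9001/6911) = (2090/6911)
factor out 2^1: 2090 = 2^1·1045; with 6911 mod 8 = 7, (2/6911) = +1; sign now +1; continue with (1045/6911)
flip (1045/6911) -> (6911/1045): both odd, 1045 mod 4 = 1, 6911 mod 4 = 3, so the flip contributes +1; sign now +1
(6911/1045): 6911 mod 1045 = 641, so (6911/1045) = (641/1045)
flip (641/1045) -> (1045/641): both odd, 641 mod 4 = 1, 1045 mod 4 = 1, so the flip contributes +1; sign now +1
(1045/641): 1045 mod 641 = 404, so (1045/641) = (404/641)
factor out 2^2: 404 = 2^2·101; with 641 mod 8 = 1, (2/641) = +1; sign now +1; continue with (101/641)
flip (101/641) -> (641/101): both odd, 101 mod 4 = 1, 641 mod 4 = 1, so the flip contributes +1; sign now +1
(641/101): 641 mod 101 = 35, so (641/101) = (35/101)
flip (35/101) -> (101/35): both odd, 35 mod 4 = 3, 101 mod 4 = 1, so the flip contributes +1; sign now +1
(101/35): 101 mod 35 = 31, so (101/35) = (31/35)
flip (31/35) -> (35/31): both odd, 31 mod 4 = 3, 35 mod 4 = 3, so the flip contributes -1; sign now -1
(35/31): 35 mod 31 = 4, so (35/31) = (4/31)
factor out 2^2: 4 = 2^2·1; with 31 mod 8 = 7, (2/31) = +1; sign now -1; continue with (1/31)
reached (1/31) = 1, so the symbol is -1

-1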